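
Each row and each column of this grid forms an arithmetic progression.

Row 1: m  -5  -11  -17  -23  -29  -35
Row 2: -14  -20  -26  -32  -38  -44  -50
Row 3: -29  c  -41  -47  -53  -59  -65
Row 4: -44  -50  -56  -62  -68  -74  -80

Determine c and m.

c = -35, m = 1

Along each row the entries change by -6 per step; down each column they change by -15.
Row 3: from -29 at column 1, stepping by -6 to column 2 gives -35.
Row 1: from -5 at column 2, stepping by -6 to column 1 gives 1.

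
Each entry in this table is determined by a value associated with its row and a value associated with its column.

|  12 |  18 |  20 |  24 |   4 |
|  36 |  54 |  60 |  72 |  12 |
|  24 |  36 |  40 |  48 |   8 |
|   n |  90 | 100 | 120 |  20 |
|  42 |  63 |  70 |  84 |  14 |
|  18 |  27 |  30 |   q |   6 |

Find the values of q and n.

Each row is a constant multiple of every other row — this is a multiplication table with the headers hidden.
Row 6 is 30/20 = 3/2 times row 1, so its entry in column 4 is 24 × 3/2 = 36.
Row 4 is 100/20 = 5/1 times row 1, so its entry in column 1 is 12 × 5/1 = 60.

q = 36, n = 60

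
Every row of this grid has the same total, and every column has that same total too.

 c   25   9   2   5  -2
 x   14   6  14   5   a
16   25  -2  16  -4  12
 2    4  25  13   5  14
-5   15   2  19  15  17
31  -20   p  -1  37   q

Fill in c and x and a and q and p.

c = 24, x = -5, a = 29, q = -7, p = 23

Rows 3 and 4 both sum to 63, so that's the common total.
The known cells in row 1 total 39, leaving 63 − 39 = 24 for the blank.
The known cells in column 1 total 68, leaving 63 − 68 = -5 for the blank.
The known cells in row 2 total 34, leaving 63 − 34 = 29 for the blank.
The known cells in column 6 total 70, leaving 63 − 70 = -7 for the blank.
The known cells in row 6 total 40, leaving 63 − 40 = 23 for the blank.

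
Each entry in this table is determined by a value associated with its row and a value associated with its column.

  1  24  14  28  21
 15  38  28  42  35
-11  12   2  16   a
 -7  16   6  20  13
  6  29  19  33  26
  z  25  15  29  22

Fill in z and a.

z = 2, a = 9

The difference between any two rows is the same in every column — this is an addition table with the headers hidden.
Row 6 minus row 1 is 15 − 14 = 1, so its entry in column 1 is 1 + 1 = 2.
Row 3 minus row 1 is 2 − 14 = -12, so its entry in column 5 is 21 + (-12) = 9.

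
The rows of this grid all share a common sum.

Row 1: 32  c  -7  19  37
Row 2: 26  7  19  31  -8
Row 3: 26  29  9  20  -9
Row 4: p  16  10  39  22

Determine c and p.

Rows 2 and 3 both add up to 75, so every row sums to 75.
Row 1: 32 − 7 + 19 + 37 = 81, so the missing entry is 75 − 81 = -6.
Row 4: 16 + 10 + 39 + 22 = 87, so the missing entry is 75 − 87 = -12.

c = -6, p = -12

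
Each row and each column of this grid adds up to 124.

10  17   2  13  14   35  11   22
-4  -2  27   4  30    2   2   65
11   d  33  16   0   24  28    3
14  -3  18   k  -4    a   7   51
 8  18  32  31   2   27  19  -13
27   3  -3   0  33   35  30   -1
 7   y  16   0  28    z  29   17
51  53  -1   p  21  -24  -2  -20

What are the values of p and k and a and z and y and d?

p = 46, k = 14, a = 27, z = -2, y = 29, d = 9

Row 3: 11 + 33 + 16 + 0 + 24 + 28 + 3 = 115, so its missing entry is 124 − 115 = 9.
Column 2: 17 − 2 + 9 − 3 + 18 + 3 + 53 = 95, so its missing entry is 124 − 95 = 29.
Row 7: 7 + 29 + 16 + 0 + 28 + 29 + 17 = 126, so its missing entry is 124 − 126 = -2.
Row 8: 51 + 53 − 1 + 21 − 24 − 2 − 20 = 78, so its missing entry is 124 − 78 = 46.
Column 4: 13 + 4 + 16 + 31 + 0 + 0 + 46 = 110, so its missing entry is 124 − 110 = 14.
Row 4: 14 − 3 + 18 + 14 − 4 + 7 + 51 = 97, so its missing entry is 124 − 97 = 27.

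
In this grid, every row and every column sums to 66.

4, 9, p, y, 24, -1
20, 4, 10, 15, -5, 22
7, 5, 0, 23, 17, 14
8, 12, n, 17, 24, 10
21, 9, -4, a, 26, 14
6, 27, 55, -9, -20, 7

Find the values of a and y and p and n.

Row 4 has 8 + 12 + 17 + 24 + 10 = 71; the blank must be 66 − 71 = -5.
Column 3 has 10 + 0 − 5 − 4 + 55 = 56; the blank must be 66 − 56 = 10.
Row 1 has 4 + 9 + 10 + 24 − 1 = 46; the blank must be 66 − 46 = 20.
Row 5 has 21 + 9 − 4 + 26 + 14 = 66; the blank must be 66 − 66 = 0.

a = 0, y = 20, p = 10, n = -5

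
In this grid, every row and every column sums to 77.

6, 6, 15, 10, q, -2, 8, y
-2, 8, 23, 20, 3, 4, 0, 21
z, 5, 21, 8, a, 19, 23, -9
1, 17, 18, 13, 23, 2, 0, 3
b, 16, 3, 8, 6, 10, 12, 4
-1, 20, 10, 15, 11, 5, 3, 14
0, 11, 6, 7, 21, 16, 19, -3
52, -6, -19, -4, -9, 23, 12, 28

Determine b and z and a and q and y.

Column 8: 21 − 9 + 3 + 4 + 14 − 3 + 28 = 58, so its missing entry is 77 − 58 = 19.
Row 5: 16 + 3 + 8 + 6 + 10 + 12 + 4 = 59, so its missing entry is 77 − 59 = 18.
Row 1: 6 + 6 + 15 + 10 − 2 + 8 + 19 = 62, so its missing entry is 77 − 62 = 15.
Column 5: 15 + 3 + 23 + 6 + 11 + 21 − 9 = 70, so its missing entry is 77 − 70 = 7.
Row 3: 5 + 21 + 8 + 7 + 19 + 23 − 9 = 74, so its missing entry is 77 − 74 = 3.

b = 18, z = 3, a = 7, q = 15, y = 19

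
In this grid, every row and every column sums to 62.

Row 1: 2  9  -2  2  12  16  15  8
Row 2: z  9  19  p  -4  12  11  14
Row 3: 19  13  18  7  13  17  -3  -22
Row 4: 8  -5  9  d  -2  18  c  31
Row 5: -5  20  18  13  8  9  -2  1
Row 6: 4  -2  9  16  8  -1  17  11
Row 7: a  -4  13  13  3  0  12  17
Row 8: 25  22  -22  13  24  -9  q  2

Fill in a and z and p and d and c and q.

Row 7 has -4 + 13 + 13 + 3 + 0 + 12 + 17 = 54; the blank must be 62 − 54 = 8.
Row 8 has 25 + 22 − 22 + 13 + 24 − 9 + 2 = 55; the blank must be 62 − 55 = 7.
Column 7 has 15 + 11 − 3 − 2 + 17 + 12 + 7 = 57; the blank must be 62 − 57 = 5.
Row 4 has 8 − 5 + 9 − 2 + 18 + 5 + 31 = 64; the blank must be 62 − 64 = -2.
Column 1 has 2 + 19 + 8 − 5 + 4 + 8 + 25 = 61; the blank must be 62 − 61 = 1.
Row 2 has 1 + 9 + 19 − 4 + 12 + 11 + 14 = 62; the blank must be 62 − 62 = 0.

a = 8, z = 1, p = 0, d = -2, c = 5, q = 7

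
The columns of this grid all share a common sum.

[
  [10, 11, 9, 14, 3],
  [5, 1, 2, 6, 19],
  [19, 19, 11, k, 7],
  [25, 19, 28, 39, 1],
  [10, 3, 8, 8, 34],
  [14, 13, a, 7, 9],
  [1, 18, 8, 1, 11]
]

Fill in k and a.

The complete columns each total 84.
Column 4 is missing 84 − 75 = 9 (since 14 + 6 + 39 + 8 + 7 + 1 = 75).
Column 3 is missing 84 − 66 = 18 (since 9 + 2 + 11 + 28 + 8 + 8 = 66).

k = 9, a = 18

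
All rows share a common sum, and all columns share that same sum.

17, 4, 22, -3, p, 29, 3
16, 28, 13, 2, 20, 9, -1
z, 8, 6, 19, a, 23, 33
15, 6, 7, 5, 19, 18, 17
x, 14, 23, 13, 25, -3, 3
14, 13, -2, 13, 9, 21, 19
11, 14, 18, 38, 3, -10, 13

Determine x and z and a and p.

x = 12, z = 2, a = -4, p = 15

Rows 2 and 4 both sum to 87, so that's the common total.
Row 5 has 14 + 23 + 13 + 25 − 3 + 3 = 75; the blank must be 87 − 75 = 12.
Column 1 has 17 + 16 + 15 + 12 + 14 + 11 = 85; the blank must be 87 − 85 = 2.
Row 3 has 2 + 8 + 6 + 19 + 23 + 33 = 91; the blank must be 87 − 91 = -4.
Row 1 has 17 + 4 + 22 − 3 + 29 + 3 = 72; the blank must be 87 − 72 = 15.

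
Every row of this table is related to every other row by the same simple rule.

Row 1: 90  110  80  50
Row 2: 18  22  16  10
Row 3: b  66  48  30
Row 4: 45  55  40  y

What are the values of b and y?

Each row is a constant multiple of every other row — this is a multiplication table with the headers hidden.
Row 3 is 66/110 = 3/5 times row 1, so its entry in column 1 is 90 × 3/5 = 54.
Row 4 is 55/110 = 1/2 times row 1, so its entry in column 4 is 50 × 1/2 = 25.

b = 54, y = 25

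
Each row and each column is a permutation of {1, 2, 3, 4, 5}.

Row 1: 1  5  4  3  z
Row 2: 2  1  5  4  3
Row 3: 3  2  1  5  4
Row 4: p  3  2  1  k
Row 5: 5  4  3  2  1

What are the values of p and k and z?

For row 1, column 5: row 1 already has {1, 3, 4, 5}; that leaves 2.
For row 4, column 5: column 5 already has {1, 2, 3, 4}; that leaves 5.
For row 4, column 1: row 4 already has {1, 2, 3, 5}; that leaves 4.

p = 4, k = 5, z = 2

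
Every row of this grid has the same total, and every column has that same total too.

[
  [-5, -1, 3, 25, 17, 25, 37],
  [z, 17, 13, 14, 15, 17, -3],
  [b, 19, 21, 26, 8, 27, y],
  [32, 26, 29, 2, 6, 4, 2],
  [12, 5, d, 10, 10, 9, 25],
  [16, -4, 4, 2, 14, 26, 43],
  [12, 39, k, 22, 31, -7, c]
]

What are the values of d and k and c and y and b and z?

d = 30, k = 1, c = 3, y = -6, b = 6, z = 28

Rows 1 and 4 both sum to 101, so that's the common total.
Row 5 has 12 + 5 + 10 + 10 + 9 + 25 = 71; the blank must be 101 − 71 = 30.
Column 3 has 3 + 13 + 21 + 29 + 30 + 4 = 100; the blank must be 101 − 100 = 1.
Row 2 has 17 + 13 + 14 + 15 + 17 − 3 = 73; the blank must be 101 − 73 = 28.
Column 1 has -5 + 28 + 32 + 12 + 16 + 12 = 95; the blank must be 101 − 95 = 6.
Row 3 has 6 + 19 + 21 + 26 + 8 + 27 = 107; the blank must be 101 − 107 = -6.
Row 7 has 12 + 39 + 1 + 22 + 31 − 7 = 98; the blank must be 101 − 98 = 3.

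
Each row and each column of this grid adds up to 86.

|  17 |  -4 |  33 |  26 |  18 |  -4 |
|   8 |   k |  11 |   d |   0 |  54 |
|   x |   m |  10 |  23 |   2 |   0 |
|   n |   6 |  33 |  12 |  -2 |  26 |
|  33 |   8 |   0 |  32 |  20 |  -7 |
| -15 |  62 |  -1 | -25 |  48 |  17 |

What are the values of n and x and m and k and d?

n = 11, x = 32, m = 19, k = -5, d = 18

Row 4 has 6 + 33 + 12 − 2 + 26 = 75; the blank must be 86 − 75 = 11.
Column 1 has 17 + 8 + 11 + 33 − 15 = 54; the blank must be 86 − 54 = 32.
Row 3 has 32 + 10 + 23 + 2 + 0 = 67; the blank must be 86 − 67 = 19.
Column 2 has -4 + 19 + 6 + 8 + 62 = 91; the blank must be 86 − 91 = -5.
Row 2 has 8 − 5 + 11 + 0 + 54 = 68; the blank must be 86 − 68 = 18.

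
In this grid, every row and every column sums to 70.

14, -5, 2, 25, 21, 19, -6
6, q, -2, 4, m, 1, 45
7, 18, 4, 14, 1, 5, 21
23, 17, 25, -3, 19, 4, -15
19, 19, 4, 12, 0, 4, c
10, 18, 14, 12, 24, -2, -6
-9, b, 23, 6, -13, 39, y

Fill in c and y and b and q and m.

Row 5: 19 + 19 + 4 + 12 + 0 + 4 = 58, so its missing entry is 70 − 58 = 12.
Column 5: 21 + 1 + 19 + 0 + 24 − 13 = 52, so its missing entry is 70 − 52 = 18.
Row 2: 6 − 2 + 4 + 18 + 1 + 45 = 72, so its missing entry is 70 − 72 = -2.
Column 2: -5 − 2 + 18 + 17 + 19 + 18 = 65, so its missing entry is 70 − 65 = 5.
Row 7: -9 + 5 + 23 + 6 − 13 + 39 = 51, so its missing entry is 70 − 51 = 19.

c = 12, y = 19, b = 5, q = -2, m = 18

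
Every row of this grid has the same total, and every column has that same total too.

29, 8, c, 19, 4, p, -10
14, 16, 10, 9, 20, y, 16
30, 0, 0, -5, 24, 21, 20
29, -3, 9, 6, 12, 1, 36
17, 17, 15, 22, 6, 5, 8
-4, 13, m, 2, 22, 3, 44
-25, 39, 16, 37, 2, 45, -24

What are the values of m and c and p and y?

m = 10, c = 30, p = 10, y = 5

Rows 3 and 4 both sum to 90, so that's the common total.
Row 2 has 14 + 16 + 10 + 9 + 20 + 16 = 85; the blank must be 90 − 85 = 5.
Column 6 has 5 + 21 + 1 + 5 + 3 + 45 = 80; the blank must be 90 − 80 = 10.
Row 1 has 29 + 8 + 19 + 4 + 10 − 10 = 60; the blank must be 90 − 60 = 30.
Row 6 has -4 + 13 + 2 + 22 + 3 + 44 = 80; the blank must be 90 − 80 = 10.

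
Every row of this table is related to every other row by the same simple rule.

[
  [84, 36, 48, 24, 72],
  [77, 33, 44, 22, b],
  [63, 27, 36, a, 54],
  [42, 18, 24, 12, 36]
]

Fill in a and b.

a = 18, b = 66

Each row is a constant multiple of every other row — this is a multiplication table with the headers hidden.
Row 3 is 36/48 = 3/4 times row 1, so its entry in column 4 is 24 × 3/4 = 18.
Row 2 is 44/48 = 11/12 times row 1, so its entry in column 5 is 72 × 11/12 = 66.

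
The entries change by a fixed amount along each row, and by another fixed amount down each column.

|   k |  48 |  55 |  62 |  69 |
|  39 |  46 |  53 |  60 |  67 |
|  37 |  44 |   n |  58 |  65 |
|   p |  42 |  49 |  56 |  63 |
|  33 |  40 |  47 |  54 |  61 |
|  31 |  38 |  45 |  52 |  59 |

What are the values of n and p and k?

Along each row the entries change by 7 per step; down each column they change by -2.
Row 3: from 37 at column 1, stepping by 7 to column 3 gives 51.
Row 4: from 42 at column 2, stepping by 7 to column 1 gives 35.
Row 1: from 48 at column 2, stepping by 7 to column 1 gives 41.

n = 51, p = 35, k = 41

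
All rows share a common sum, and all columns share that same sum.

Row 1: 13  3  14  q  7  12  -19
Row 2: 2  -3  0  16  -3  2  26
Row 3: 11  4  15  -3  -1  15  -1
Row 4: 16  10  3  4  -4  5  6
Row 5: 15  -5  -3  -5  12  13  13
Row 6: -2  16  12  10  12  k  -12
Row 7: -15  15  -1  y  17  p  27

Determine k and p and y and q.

k = 4, p = -11, y = 8, q = 10

Rows 2 and 3 both sum to 40, so that's the common total.
Row 1 has 13 + 3 + 14 + 7 + 12 − 19 = 30; the blank must be 40 − 30 = 10.
Row 6 has -2 + 16 + 12 + 10 + 12 − 12 = 36; the blank must be 40 − 36 = 4.
Column 6 has 12 + 2 + 15 + 5 + 13 + 4 = 51; the blank must be 40 − 51 = -11.
Row 7 has -15 + 15 − 1 + 17 − 11 + 27 = 32; the blank must be 40 − 32 = 8.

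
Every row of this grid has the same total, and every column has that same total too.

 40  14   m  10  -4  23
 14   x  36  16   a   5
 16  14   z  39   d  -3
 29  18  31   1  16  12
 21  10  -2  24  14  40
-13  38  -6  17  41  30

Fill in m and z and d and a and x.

Rows 4 and 5 both sum to 107, so that's the common total.
The known cells in column 2 total 94, leaving 107 − 94 = 13 for the blank.
The known cells in row 2 total 84, leaving 107 − 84 = 23 for the blank.
The known cells in column 5 total 90, leaving 107 − 90 = 17 for the blank.
The known cells in row 1 total 83, leaving 107 − 83 = 24 for the blank.
The known cells in row 3 total 83, leaving 107 − 83 = 24 for the blank.

m = 24, z = 24, d = 17, a = 23, x = 13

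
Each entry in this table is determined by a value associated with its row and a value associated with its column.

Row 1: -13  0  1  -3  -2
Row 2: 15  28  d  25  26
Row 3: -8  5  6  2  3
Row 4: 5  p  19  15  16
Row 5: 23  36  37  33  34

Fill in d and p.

The difference between any two rows is the same in every column — this is an addition table with the headers hidden.
Row 2 minus row 1 is 25 − (-3) = 28, so its entry in column 3 is 1 + 28 = 29.
Row 4 minus row 1 is 15 − (-3) = 18, so its entry in column 2 is 0 + 18 = 18.

d = 29, p = 18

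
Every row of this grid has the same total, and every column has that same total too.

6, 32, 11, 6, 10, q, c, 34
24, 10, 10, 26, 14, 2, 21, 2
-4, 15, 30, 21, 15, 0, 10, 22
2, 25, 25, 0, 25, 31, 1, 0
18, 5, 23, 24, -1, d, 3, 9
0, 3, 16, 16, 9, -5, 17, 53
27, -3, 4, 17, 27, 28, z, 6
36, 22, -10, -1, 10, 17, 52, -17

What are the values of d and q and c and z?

d = 28, q = 8, c = 2, z = 3

Rows 2 and 3 both sum to 109, so that's the common total.
Row 7: 27 − 3 + 4 + 17 + 27 + 28 + 6 = 106, so its missing entry is 109 − 106 = 3.
Row 5: 18 + 5 + 23 + 24 − 1 + 3 + 9 = 81, so its missing entry is 109 − 81 = 28.
Column 6: 2 + 0 + 31 + 28 − 5 + 28 + 17 = 101, so its missing entry is 109 − 101 = 8.
Row 1: 6 + 32 + 11 + 6 + 10 + 8 + 34 = 107, so its missing entry is 109 − 107 = 2.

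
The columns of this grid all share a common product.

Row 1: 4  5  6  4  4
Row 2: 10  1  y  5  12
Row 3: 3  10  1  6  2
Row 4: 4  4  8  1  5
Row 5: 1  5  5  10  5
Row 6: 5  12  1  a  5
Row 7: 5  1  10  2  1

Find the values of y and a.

Columns 1 and 2 each multiply to 12000, so every column has product 12000.
Column 3: 6×1×8×5×1×10 = 2400, so the missing entry is 12000 ÷ 2400 = 5.
Column 4: 4×5×6×1×10×2 = 2400, so the missing entry is 12000 ÷ 2400 = 5.

y = 5, a = 5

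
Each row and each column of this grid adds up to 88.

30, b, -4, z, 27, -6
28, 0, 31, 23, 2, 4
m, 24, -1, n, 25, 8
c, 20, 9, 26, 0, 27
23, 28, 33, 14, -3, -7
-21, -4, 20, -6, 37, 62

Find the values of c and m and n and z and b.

c = 6, m = 22, n = 10, z = 21, b = 20

The known cells in column 2 total 68, leaving 88 − 68 = 20 for the blank.
The known cells in row 1 total 67, leaving 88 − 67 = 21 for the blank.
The known cells in row 4 total 82, leaving 88 − 82 = 6 for the blank.
The known cells in column 1 total 66, leaving 88 − 66 = 22 for the blank.
The known cells in row 3 total 78, leaving 88 − 78 = 10 for the blank.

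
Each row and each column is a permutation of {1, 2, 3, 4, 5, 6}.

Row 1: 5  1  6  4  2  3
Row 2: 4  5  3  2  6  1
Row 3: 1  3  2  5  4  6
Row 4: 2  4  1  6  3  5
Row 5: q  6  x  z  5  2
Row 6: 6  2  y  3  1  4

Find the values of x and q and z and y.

x = 4, q = 3, z = 1, y = 5

At (row 6, col 3): row 6 already has {1, 2, 3, 4, 6}, so the value is 5.
At (row 5, col 1): column 1 already has {1, 2, 4, 5, 6}, so the value is 3.
At (row 5, col 3): column 3 already has {1, 2, 3, 5, 6}, so the value is 4.
For row 5, column 4: row 5 already has {2, 3, 4, 5, 6}; that leaves 1.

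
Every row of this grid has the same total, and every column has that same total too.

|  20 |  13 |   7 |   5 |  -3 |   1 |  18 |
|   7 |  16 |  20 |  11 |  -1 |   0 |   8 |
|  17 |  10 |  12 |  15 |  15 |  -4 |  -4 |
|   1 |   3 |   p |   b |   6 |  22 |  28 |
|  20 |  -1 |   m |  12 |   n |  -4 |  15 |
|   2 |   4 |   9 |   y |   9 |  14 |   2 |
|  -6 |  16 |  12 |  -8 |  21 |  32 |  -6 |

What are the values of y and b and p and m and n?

Rows 1 and 2 both sum to 61, so that's the common total.
Column 5 has -3 − 1 + 15 + 6 + 9 + 21 = 47; the blank must be 61 − 47 = 14.
Row 5 has 20 − 1 + 12 + 14 − 4 + 15 = 56; the blank must be 61 − 56 = 5.
Row 6 has 2 + 4 + 9 + 9 + 14 + 2 = 40; the blank must be 61 − 40 = 21.
Column 4 has 5 + 11 + 15 + 12 + 21 − 8 = 56; the blank must be 61 − 56 = 5.
Row 4 has 1 + 3 + 5 + 6 + 22 + 28 = 65; the blank must be 61 − 65 = -4.

y = 21, b = 5, p = -4, m = 5, n = 14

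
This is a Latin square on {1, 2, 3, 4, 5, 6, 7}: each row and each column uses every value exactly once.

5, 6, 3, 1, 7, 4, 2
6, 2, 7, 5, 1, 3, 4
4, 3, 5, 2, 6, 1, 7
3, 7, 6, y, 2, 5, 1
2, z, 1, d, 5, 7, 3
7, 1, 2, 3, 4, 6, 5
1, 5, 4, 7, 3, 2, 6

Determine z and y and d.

At (row 4, col 4): row 4 already has {1, 2, 3, 5, 6, 7}, so the value is 4.
Cell (5,2): column 2 already has {1, 2, 3, 5, 6, 7} → 4.
Cell (5,4): row 5 already has {1, 2, 3, 4, 5, 7} → 6.

z = 4, y = 4, d = 6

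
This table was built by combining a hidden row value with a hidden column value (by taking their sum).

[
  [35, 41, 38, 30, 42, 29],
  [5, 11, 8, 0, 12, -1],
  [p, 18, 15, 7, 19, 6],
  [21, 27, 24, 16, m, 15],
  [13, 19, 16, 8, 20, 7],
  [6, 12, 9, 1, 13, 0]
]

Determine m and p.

m = 28, p = 12

The difference between any two rows is the same in every column — this is an addition table with the headers hidden.
Row 4 minus row 1 is 24 − 38 = -14, so its entry in column 5 is 42 + (-14) = 28.
Row 3 minus row 1 is 15 − 38 = -23, so its entry in column 1 is 35 + (-23) = 12.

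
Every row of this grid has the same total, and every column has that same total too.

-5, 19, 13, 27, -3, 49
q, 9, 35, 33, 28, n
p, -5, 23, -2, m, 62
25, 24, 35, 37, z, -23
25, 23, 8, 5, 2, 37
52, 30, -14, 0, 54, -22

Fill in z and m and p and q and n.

Rows 1 and 5 both sum to 100, so that's the common total.
The known cells in row 4 total 98, leaving 100 − 98 = 2 for the blank.
The known cells in column 5 total 83, leaving 100 − 83 = 17 for the blank.
The known cells in column 6 total 103, leaving 100 − 103 = -3 for the blank.
The known cells in row 3 total 95, leaving 100 − 95 = 5 for the blank.
The known cells in row 2 total 102, leaving 100 − 102 = -2 for the blank.

z = 2, m = 17, p = 5, q = -2, n = -3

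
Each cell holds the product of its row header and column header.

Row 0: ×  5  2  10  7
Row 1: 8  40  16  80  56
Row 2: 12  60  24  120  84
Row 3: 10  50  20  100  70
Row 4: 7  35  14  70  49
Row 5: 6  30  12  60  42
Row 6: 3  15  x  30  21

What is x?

3 × 2 = 6.

6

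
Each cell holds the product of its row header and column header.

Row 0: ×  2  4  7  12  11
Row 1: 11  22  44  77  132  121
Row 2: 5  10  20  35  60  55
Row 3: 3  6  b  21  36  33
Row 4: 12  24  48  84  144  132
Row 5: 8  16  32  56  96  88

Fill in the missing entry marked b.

12

3 × 4 = 12.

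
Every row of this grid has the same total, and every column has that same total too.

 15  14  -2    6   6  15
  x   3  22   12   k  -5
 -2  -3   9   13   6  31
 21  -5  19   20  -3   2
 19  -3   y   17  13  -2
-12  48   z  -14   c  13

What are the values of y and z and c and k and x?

Rows 1 and 3 both sum to 54, so that's the common total.
Row 5: 19 − 3 + 17 + 13 − 2 = 44, so its missing entry is 54 − 44 = 10.
Column 1: 15 − 2 + 21 + 19 − 12 = 41, so its missing entry is 54 − 41 = 13.
Row 2: 13 + 3 + 22 + 12 − 5 = 45, so its missing entry is 54 − 45 = 9.
Column 5: 6 + 9 + 6 − 3 + 13 = 31, so its missing entry is 54 − 31 = 23.
Row 6: -12 + 48 − 14 + 23 + 13 = 58, so its missing entry is 54 − 58 = -4.

y = 10, z = -4, c = 23, k = 9, x = 13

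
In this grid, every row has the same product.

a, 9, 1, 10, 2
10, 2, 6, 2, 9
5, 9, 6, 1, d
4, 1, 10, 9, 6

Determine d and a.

d = 8, a = 12

Rows 2 and 4 each multiply to 2160, so every row has product 2160.
Row 3: 5×9×6×1 = 270, so the missing entry is 2160 ÷ 270 = 8.
Row 1: 9×1×10×2 = 180, so the missing entry is 2160 ÷ 180 = 12.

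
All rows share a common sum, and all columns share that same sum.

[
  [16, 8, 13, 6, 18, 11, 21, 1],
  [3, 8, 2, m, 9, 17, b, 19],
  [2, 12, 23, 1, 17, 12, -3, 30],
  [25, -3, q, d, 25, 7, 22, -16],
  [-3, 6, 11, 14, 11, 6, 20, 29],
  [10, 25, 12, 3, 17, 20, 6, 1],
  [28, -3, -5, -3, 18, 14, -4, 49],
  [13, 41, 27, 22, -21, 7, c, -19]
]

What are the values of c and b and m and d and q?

c = 24, b = 8, m = 28, d = 23, q = 11

Rows 1 and 3 both sum to 94, so that's the common total.
Row 8: 13 + 41 + 27 + 22 − 21 + 7 − 19 = 70, so its missing entry is 94 − 70 = 24.
Column 7: 21 − 3 + 22 + 20 + 6 − 4 + 24 = 86, so its missing entry is 94 − 86 = 8.
Column 3: 13 + 2 + 23 + 11 + 12 − 5 + 27 = 83, so its missing entry is 94 − 83 = 11.
Row 4: 25 − 3 + 11 + 25 + 7 + 22 − 16 = 71, so its missing entry is 94 − 71 = 23.
Row 2: 3 + 8 + 2 + 9 + 17 + 8 + 19 = 66, so its missing entry is 94 − 66 = 28.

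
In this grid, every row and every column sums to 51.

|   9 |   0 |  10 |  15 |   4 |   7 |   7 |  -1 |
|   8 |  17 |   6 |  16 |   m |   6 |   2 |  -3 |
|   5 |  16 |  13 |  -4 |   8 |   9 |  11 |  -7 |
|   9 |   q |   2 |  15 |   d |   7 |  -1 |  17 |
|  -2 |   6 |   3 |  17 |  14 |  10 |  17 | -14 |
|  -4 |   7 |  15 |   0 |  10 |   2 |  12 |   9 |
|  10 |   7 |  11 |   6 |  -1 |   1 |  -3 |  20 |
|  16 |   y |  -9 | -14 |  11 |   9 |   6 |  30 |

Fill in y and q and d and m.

The known cells in row 8 total 49, leaving 51 − 49 = 2 for the blank.
The known cells in column 2 total 55, leaving 51 − 55 = -4 for the blank.
The known cells in row 4 total 45, leaving 51 − 45 = 6 for the blank.
The known cells in row 2 total 52, leaving 51 − 52 = -1 for the blank.

y = 2, q = -4, d = 6, m = -1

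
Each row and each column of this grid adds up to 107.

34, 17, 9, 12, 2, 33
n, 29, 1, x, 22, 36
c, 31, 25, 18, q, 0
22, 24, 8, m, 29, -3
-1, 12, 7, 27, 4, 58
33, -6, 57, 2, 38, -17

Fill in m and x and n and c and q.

m = 27, x = 21, n = -2, c = 21, q = 12

Column 5 has 2 + 22 + 29 + 4 + 38 = 95; the blank must be 107 − 95 = 12.
Row 3 has 31 + 25 + 18 + 12 + 0 = 86; the blank must be 107 − 86 = 21.
Row 4 has 22 + 24 + 8 + 29 − 3 = 80; the blank must be 107 − 80 = 27.
Column 1 has 34 + 21 + 22 − 1 + 33 = 109; the blank must be 107 − 109 = -2.
Row 2 has -2 + 29 + 1 + 22 + 36 = 86; the blank must be 107 − 86 = 21.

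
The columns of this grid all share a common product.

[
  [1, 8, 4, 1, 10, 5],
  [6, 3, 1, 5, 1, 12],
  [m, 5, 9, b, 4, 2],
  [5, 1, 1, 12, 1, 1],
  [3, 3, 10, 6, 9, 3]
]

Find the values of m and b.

Columns 2 and 5 each multiply to 360, so every column has product 360.
Column 1: 1×6×5×3 = 90, so the missing entry is 360 ÷ 90 = 4.
Column 4: 1×5×12×6 = 360, so the missing entry is 360 ÷ 360 = 1.

m = 4, b = 1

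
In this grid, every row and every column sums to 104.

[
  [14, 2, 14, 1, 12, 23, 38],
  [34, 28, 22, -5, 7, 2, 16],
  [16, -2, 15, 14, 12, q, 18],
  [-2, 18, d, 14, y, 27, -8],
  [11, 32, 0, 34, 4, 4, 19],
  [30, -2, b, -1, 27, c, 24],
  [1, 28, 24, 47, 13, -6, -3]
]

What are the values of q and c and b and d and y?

q = 31, c = 23, b = 3, d = 26, y = 29

The known cells in column 5 total 75, leaving 104 − 75 = 29 for the blank.
The known cells in row 4 total 78, leaving 104 − 78 = 26 for the blank.
The known cells in row 3 total 73, leaving 104 − 73 = 31 for the blank.
The known cells in column 6 total 81, leaving 104 − 81 = 23 for the blank.
The known cells in row 6 total 101, leaving 104 − 101 = 3 for the blank.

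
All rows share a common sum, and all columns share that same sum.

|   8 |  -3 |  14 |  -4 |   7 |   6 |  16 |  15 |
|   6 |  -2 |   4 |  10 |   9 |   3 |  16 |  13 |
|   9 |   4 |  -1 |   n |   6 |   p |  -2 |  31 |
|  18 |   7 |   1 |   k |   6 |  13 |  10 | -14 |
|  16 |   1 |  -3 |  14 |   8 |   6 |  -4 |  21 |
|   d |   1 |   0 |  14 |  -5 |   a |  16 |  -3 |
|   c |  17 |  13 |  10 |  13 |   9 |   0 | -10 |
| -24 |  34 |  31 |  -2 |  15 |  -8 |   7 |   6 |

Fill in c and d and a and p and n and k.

Rows 1 and 2 both sum to 59, so that's the common total.
Row 4: 18 + 7 + 1 + 6 + 13 + 10 − 14 = 41, so its missing entry is 59 − 41 = 18.
Column 4: -4 + 10 + 18 + 14 + 14 + 10 − 2 = 60, so its missing entry is 59 − 60 = -1.
Row 7: 17 + 13 + 10 + 13 + 9 + 0 − 10 = 52, so its missing entry is 59 − 52 = 7.
Column 1: 8 + 6 + 9 + 18 + 16 + 7 − 24 = 40, so its missing entry is 59 − 40 = 19.
Row 6: 19 + 1 + 0 + 14 − 5 + 16 − 3 = 42, so its missing entry is 59 − 42 = 17.
Row 3: 9 + 4 − 1 − 1 + 6 − 2 + 31 = 46, so its missing entry is 59 − 46 = 13.

c = 7, d = 19, a = 17, p = 13, n = -1, k = 18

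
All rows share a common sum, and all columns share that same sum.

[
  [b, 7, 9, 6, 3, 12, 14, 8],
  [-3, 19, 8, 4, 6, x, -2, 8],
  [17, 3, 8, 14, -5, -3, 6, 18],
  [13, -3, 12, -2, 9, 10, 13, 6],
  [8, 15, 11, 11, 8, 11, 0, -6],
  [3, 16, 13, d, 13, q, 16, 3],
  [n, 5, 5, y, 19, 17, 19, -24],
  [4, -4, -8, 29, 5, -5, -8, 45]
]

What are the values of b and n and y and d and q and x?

Rows 3 and 4 both sum to 58, so that's the common total.
Row 1 has 7 + 9 + 6 + 3 + 12 + 14 + 8 = 59; the blank must be 58 − 59 = -1.
Row 2 has -3 + 19 + 8 + 4 + 6 − 2 + 8 = 40; the blank must be 58 − 40 = 18.
Column 6 has 12 + 18 − 3 + 10 + 11 + 17 − 5 = 60; the blank must be 58 − 60 = -2.
Column 1 has -1 − 3 + 17 + 13 + 8 + 3 + 4 = 41; the blank must be 58 − 41 = 17.
Row 6 has 3 + 16 + 13 + 13 − 2 + 16 + 3 = 62; the blank must be 58 − 62 = -4.
Row 7 has 17 + 5 + 5 + 19 + 17 + 19 − 24 = 58; the blank must be 58 − 58 = 0.

b = -1, n = 17, y = 0, d = -4, q = -2, x = 18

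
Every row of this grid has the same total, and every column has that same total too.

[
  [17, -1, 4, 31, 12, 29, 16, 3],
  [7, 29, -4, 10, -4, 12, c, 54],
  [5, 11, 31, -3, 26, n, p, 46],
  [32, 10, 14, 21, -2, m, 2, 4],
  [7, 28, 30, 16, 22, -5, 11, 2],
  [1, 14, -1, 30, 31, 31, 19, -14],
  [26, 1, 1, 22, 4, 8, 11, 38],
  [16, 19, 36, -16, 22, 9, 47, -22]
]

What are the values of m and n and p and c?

Rows 1 and 5 both sum to 111, so that's the common total.
Row 2: 7 + 29 − 4 + 10 − 4 + 12 + 54 = 104, so its missing entry is 111 − 104 = 7.
Column 7: 16 + 7 + 2 + 11 + 19 + 11 + 47 = 113, so its missing entry is 111 − 113 = -2.
Row 3: 5 + 11 + 31 − 3 + 26 − 2 + 46 = 114, so its missing entry is 111 − 114 = -3.
Row 4: 32 + 10 + 14 + 21 − 2 + 2 + 4 = 81, so its missing entry is 111 − 81 = 30.

m = 30, n = -3, p = -2, c = 7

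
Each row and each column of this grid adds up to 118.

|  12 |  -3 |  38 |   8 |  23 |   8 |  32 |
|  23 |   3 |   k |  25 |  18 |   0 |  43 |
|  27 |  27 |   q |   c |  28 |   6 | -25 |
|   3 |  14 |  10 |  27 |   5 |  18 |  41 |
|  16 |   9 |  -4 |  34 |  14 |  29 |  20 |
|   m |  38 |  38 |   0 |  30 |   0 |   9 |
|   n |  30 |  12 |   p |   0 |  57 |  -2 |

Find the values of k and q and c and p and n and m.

Row 2 has 23 + 3 + 25 + 18 + 0 + 43 = 112; the blank must be 118 − 112 = 6.
Column 3 has 38 + 6 + 10 − 4 + 38 + 12 = 100; the blank must be 118 − 100 = 18.
Row 3 has 27 + 27 + 18 + 28 + 6 − 25 = 81; the blank must be 118 − 81 = 37.
Row 6 has 38 + 38 + 0 + 30 + 0 + 9 = 115; the blank must be 118 − 115 = 3.
Column 1 has 12 + 23 + 27 + 3 + 16 + 3 = 84; the blank must be 118 − 84 = 34.
Row 7 has 34 + 30 + 12 + 0 + 57 − 2 = 131; the blank must be 118 − 131 = -13.

k = 6, q = 18, c = 37, p = -13, n = 34, m = 3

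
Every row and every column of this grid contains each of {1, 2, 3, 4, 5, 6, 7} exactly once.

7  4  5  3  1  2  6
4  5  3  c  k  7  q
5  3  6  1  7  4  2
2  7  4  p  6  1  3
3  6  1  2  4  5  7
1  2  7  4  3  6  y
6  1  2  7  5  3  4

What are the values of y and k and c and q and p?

y = 5, k = 2, c = 6, q = 1, p = 5

For row 2, column 5: column 5 already has {1, 3, 4, 5, 6, 7}; that leaves 2.
At (row 4, col 4): row 4 already has {1, 2, 3, 4, 6, 7}, so the value is 5.
Cell (6,7): row 6 already has {1, 2, 3, 4, 6, 7} → 5.
At (row 2, col 7): column 7 already has {2, 3, 4, 5, 6, 7}, so the value is 1.
Cell (2,4): row 2 already has {1, 2, 3, 4, 5, 7} → 6.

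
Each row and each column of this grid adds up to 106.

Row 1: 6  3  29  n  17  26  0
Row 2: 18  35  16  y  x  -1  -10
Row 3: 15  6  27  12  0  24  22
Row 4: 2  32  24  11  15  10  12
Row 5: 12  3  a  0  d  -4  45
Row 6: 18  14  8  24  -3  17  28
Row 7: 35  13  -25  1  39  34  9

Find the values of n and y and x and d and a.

Row 1 has 6 + 3 + 29 + 17 + 26 + 0 = 81; the blank must be 106 − 81 = 25.
Column 3 has 29 + 16 + 27 + 24 + 8 − 25 = 79; the blank must be 106 − 79 = 27.
Row 5 has 12 + 3 + 27 + 0 − 4 + 45 = 83; the blank must be 106 − 83 = 23.
Column 5 has 17 + 0 + 15 + 23 − 3 + 39 = 91; the blank must be 106 − 91 = 15.
Row 2 has 18 + 35 + 16 + 15 − 1 − 10 = 73; the blank must be 106 − 73 = 33.

n = 25, y = 33, x = 15, d = 23, a = 27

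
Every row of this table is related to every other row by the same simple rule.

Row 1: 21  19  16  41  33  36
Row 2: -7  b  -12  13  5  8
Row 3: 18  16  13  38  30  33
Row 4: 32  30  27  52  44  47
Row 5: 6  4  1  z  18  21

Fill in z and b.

z = 26, b = -9

The difference between any two rows is the same in every column — this is an addition table with the headers hidden.
Row 5 minus row 1 is 18 − 33 = -15, so its entry in column 4 is 41 + (-15) = 26.
Row 2 minus row 1 is 5 − 33 = -28, so its entry in column 2 is 19 + (-28) = -9.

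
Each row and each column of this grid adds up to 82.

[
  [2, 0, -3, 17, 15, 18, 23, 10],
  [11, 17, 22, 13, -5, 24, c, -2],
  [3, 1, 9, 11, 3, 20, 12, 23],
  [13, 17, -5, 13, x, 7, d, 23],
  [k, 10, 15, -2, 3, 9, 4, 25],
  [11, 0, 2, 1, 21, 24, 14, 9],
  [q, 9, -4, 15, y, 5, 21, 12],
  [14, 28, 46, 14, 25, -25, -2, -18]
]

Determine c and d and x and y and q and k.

c = 2, d = 8, x = 6, y = 14, q = 10, k = 18

Row 5: 10 + 15 − 2 + 3 + 9 + 4 + 25 = 64, so its missing entry is 82 − 64 = 18.
Column 1: 2 + 11 + 3 + 13 + 18 + 11 + 14 = 72, so its missing entry is 82 − 72 = 10.
Row 7: 10 + 9 − 4 + 15 + 5 + 21 + 12 = 68, so its missing entry is 82 − 68 = 14.
Column 5: 15 − 5 + 3 + 3 + 21 + 14 + 25 = 76, so its missing entry is 82 − 76 = 6.
Row 4: 13 + 17 − 5 + 13 + 6 + 7 + 23 = 74, so its missing entry is 82 − 74 = 8.
Row 2: 11 + 17 + 22 + 13 − 5 + 24 − 2 = 80, so its missing entry is 82 − 80 = 2.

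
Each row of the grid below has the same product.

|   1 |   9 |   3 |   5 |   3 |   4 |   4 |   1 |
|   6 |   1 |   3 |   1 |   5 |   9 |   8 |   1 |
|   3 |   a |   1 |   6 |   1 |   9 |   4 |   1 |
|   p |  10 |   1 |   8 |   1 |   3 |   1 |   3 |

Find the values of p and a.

p = 9, a = 10

Rows 1 and 2 each multiply to 6480, so every row has product 6480.
Row 4: 10×1×8×1×3×1×3 = 720, so the missing entry is 6480 ÷ 720 = 9.
Row 3: 3×1×6×1×9×4×1 = 648, so the missing entry is 6480 ÷ 648 = 10.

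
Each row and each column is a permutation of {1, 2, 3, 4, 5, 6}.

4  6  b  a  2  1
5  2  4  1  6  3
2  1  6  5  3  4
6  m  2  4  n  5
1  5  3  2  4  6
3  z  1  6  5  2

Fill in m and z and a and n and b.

Cell (4,5): column 5 already has {2, 3, 4, 5, 6} → 1.
For row 4, column 2: row 4 already has {1, 2, 4, 5, 6}; that leaves 3.
Cell (1,4): column 4 already has {1, 2, 4, 5, 6} → 3.
At (row 6, col 2): row 6 already has {1, 2, 3, 5, 6}, so the value is 4.
Cell (1,3): row 1 already has {1, 2, 3, 4, 6} → 5.

m = 3, z = 4, a = 3, n = 1, b = 5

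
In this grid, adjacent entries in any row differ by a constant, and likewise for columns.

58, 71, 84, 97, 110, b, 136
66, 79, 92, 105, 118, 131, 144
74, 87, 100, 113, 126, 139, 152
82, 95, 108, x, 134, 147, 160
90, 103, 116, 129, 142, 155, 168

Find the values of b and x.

b = 123, x = 121

Along each row the entries change by 13 per step; down each column they change by 8.
Row 1: from 58 at column 1, stepping by 13 to column 6 gives 123.
Row 4: from 82 at column 1, stepping by 13 to column 4 gives 121.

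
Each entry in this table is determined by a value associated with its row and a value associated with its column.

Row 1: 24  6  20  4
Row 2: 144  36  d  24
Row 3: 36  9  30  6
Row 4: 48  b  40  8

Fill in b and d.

Each row is a constant multiple of every other row — this is a multiplication table with the headers hidden.
Row 4 is 8/4 = 2/1 times row 1, so its entry in column 2 is 6 × 2/1 = 12.
Row 2 is 24/4 = 6/1 times row 1, so its entry in column 3 is 20 × 6/1 = 120.

b = 12, d = 120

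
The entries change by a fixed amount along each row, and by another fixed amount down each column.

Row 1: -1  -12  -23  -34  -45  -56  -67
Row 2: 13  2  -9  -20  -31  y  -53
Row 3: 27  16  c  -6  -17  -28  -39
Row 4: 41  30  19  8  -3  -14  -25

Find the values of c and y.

Along each row the entries change by -11 per step; down each column they change by 14.
Row 3: from 27 at column 1, stepping by -11 to column 3 gives 5.
Row 2: from 13 at column 1, stepping by -11 to column 6 gives -42.

c = 5, y = -42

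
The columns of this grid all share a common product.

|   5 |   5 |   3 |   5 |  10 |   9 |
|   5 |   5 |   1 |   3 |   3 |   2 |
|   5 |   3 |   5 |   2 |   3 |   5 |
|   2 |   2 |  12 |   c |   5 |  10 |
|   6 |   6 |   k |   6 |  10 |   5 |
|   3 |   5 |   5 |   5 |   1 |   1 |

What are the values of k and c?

Columns 2 and 6 each multiply to 4500, so every column has product 4500.
Column 3: 3×1×5×12×5 = 900, so the missing entry is 4500 ÷ 900 = 5.
Column 4: 5×3×2×6×5 = 900, so the missing entry is 4500 ÷ 900 = 5.

k = 5, c = 5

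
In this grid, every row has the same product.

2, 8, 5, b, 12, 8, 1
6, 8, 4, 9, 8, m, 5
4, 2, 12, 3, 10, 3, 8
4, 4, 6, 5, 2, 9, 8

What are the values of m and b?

Rows 3 and 4 each multiply to 69120, so every row has product 69120.
Row 2: 6×8×4×9×8×5 = 69120, so the missing entry is 69120 ÷ 69120 = 1.
Row 1: 2×8×5×12×8×1 = 7680, so the missing entry is 69120 ÷ 7680 = 9.

m = 1, b = 9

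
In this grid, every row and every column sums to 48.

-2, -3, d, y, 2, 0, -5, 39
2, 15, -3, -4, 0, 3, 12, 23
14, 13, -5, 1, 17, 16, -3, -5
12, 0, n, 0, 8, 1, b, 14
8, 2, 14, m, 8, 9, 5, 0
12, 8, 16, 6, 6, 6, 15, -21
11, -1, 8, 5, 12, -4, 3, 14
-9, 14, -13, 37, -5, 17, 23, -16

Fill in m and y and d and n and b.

The known cells in row 5 total 46, leaving 48 − 46 = 2 for the blank.
The known cells in column 4 total 47, leaving 48 − 47 = 1 for the blank.
The known cells in row 1 total 32, leaving 48 − 32 = 16 for the blank.
The known cells in column 7 total 50, leaving 48 − 50 = -2 for the blank.
The known cells in row 4 total 33, leaving 48 − 33 = 15 for the blank.

m = 2, y = 1, d = 16, n = 15, b = -2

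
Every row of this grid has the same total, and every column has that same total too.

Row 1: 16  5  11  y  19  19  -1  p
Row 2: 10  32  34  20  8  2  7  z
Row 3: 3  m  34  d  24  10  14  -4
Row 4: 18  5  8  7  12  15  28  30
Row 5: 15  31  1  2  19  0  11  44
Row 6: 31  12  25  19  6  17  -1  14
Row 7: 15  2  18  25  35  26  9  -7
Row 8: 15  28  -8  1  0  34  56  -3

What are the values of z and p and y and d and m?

Rows 4 and 5 both sum to 123, so that's the common total.
Column 2: 5 + 32 + 5 + 31 + 12 + 2 + 28 = 115, so its missing entry is 123 − 115 = 8.
Row 3: 3 + 8 + 34 + 24 + 10 + 14 − 4 = 89, so its missing entry is 123 − 89 = 34.
Column 4: 20 + 34 + 7 + 2 + 19 + 25 + 1 = 108, so its missing entry is 123 − 108 = 15.
Row 1: 16 + 5 + 11 + 15 + 19 + 19 − 1 = 84, so its missing entry is 123 − 84 = 39.
Row 2: 10 + 32 + 34 + 20 + 8 + 2 + 7 = 113, so its missing entry is 123 − 113 = 10.

z = 10, p = 39, y = 15, d = 34, m = 8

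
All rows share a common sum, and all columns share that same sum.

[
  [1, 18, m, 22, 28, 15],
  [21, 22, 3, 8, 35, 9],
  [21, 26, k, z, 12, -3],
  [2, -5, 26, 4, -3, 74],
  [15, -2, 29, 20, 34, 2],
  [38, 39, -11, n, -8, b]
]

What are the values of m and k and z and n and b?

m = 14, k = 37, z = 5, n = 39, b = 1

Rows 2 and 4 both sum to 98, so that's the common total.
The known cells in column 6 total 97, leaving 98 − 97 = 1 for the blank.
The known cells in row 1 total 84, leaving 98 − 84 = 14 for the blank.
The known cells in column 3 total 61, leaving 98 − 61 = 37 for the blank.
The known cells in row 3 total 93, leaving 98 − 93 = 5 for the blank.
The known cells in row 6 total 59, leaving 98 − 59 = 39 for the blank.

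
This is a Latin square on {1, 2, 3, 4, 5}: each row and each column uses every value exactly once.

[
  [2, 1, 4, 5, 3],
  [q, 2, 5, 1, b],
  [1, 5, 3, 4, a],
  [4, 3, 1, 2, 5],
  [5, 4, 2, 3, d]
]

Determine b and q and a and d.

For row 2, column 1: column 1 already has {1, 2, 4, 5}; that leaves 3.
At (row 3, col 5): row 3 already has {1, 3, 4, 5}, so the value is 2.
At (row 5, col 5): row 5 already has {2, 3, 4, 5}, so the value is 1.
Cell (2,5): row 2 already has {1, 2, 3, 5} → 4.

b = 4, q = 3, a = 2, d = 1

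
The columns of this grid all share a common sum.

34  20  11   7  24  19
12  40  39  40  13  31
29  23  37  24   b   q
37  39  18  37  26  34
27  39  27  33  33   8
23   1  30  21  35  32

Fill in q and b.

q = 38, b = 31

The complete columns each total 162.
Column 6 is missing 162 − 124 = 38 (since 19 + 31 + 34 + 8 + 32 = 124).
Column 5 is missing 162 − 131 = 31 (since 24 + 13 + 26 + 33 + 35 = 131).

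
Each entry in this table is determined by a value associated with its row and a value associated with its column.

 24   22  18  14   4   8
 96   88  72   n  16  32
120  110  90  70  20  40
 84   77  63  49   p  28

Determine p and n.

Each row is a constant multiple of every other row — this is a multiplication table with the headers hidden.
Row 4 is 77/22 = 7/2 times row 1, so its entry in column 5 is 4 × 7/2 = 14.
Row 2 is 88/22 = 4/1 times row 1, so its entry in column 4 is 14 × 4/1 = 56.

p = 14, n = 56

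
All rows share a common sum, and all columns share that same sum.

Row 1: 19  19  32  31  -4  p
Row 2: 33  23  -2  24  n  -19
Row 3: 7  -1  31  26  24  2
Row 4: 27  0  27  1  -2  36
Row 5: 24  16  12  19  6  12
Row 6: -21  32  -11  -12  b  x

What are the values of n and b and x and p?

n = 30, b = 35, x = 66, p = -8

Rows 3 and 4 both sum to 89, so that's the common total.
The known cells in row 2 total 59, leaving 89 − 59 = 30 for the blank.
The known cells in column 5 total 54, leaving 89 − 54 = 35 for the blank.
The known cells in row 6 total 23, leaving 89 − 23 = 66 for the blank.
The known cells in row 1 total 97, leaving 89 − 97 = -8 for the blank.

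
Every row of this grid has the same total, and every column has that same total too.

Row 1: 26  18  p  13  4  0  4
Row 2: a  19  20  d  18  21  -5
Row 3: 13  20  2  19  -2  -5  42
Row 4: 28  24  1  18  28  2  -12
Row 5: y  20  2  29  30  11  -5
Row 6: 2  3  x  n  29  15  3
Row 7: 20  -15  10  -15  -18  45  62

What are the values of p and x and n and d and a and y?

p = 24, x = 30, n = 7, d = 18, a = -2, y = 2

Rows 3 and 4 both sum to 89, so that's the common total.
Row 5: 20 + 2 + 29 + 30 + 11 − 5 = 87, so its missing entry is 89 − 87 = 2.
Column 1: 26 + 13 + 28 + 2 + 2 + 20 = 91, so its missing entry is 89 − 91 = -2.
Row 1: 26 + 18 + 13 + 4 + 0 + 4 = 65, so its missing entry is 89 − 65 = 24.
Row 2: -2 + 19 + 20 + 18 + 21 − 5 = 71, so its missing entry is 89 − 71 = 18.
Column 4: 13 + 18 + 19 + 18 + 29 − 15 = 82, so its missing entry is 89 − 82 = 7.
Row 6: 2 + 3 + 7 + 29 + 15 + 3 = 59, so its missing entry is 89 − 59 = 30.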